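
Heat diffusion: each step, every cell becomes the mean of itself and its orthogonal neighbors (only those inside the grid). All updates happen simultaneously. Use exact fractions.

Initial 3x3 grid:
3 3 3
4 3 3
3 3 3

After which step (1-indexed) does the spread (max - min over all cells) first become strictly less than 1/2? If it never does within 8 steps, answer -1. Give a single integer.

Answer: 1

Derivation:
Step 1: max=10/3, min=3, spread=1/3
  -> spread < 1/2 first at step 1
Step 2: max=787/240, min=3, spread=67/240
Step 3: max=6917/2160, min=607/200, spread=1807/10800
Step 4: max=2749963/864000, min=16561/5400, spread=33401/288000
Step 5: max=24557933/7776000, min=1663391/540000, spread=3025513/38880000
Step 6: max=9796126867/3110400000, min=89155949/28800000, spread=53531/995328
Step 7: max=585904925849/186624000000, min=24119116051/7776000000, spread=450953/11943936
Step 8: max=35101223560603/11197440000000, min=2900368610519/933120000000, spread=3799043/143327232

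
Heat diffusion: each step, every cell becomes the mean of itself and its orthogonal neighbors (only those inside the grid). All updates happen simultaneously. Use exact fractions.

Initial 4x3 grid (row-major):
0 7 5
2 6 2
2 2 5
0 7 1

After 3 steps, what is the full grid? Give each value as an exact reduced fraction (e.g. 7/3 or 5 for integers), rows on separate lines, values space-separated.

After step 1:
  3 9/2 14/3
  5/2 19/5 9/2
  3/2 22/5 5/2
  3 5/2 13/3
After step 2:
  10/3 479/120 41/9
  27/10 197/50 58/15
  57/20 147/50 59/15
  7/3 427/120 28/9
After step 3:
  401/120 28477/7200 4469/1080
  3847/1200 10463/3000 7333/1800
  3247/1200 10333/3000 6233/1800
  1049/360 21497/7200 3817/1080

Answer: 401/120 28477/7200 4469/1080
3847/1200 10463/3000 7333/1800
3247/1200 10333/3000 6233/1800
1049/360 21497/7200 3817/1080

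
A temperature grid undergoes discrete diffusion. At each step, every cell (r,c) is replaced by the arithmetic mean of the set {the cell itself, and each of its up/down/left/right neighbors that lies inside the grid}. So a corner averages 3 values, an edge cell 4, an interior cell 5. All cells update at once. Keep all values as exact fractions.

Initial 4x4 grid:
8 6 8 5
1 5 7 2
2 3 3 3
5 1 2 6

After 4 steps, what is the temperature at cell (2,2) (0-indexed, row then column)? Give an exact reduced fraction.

Answer: 339449/90000

Derivation:
Step 1: cell (2,2) = 18/5
Step 2: cell (2,2) = 179/50
Step 3: cell (2,2) = 11159/3000
Step 4: cell (2,2) = 339449/90000
Full grid after step 4:
  2909/600 24169/4800 122989/24000 181/36
  61001/14400 3317/750 68191/15000 326497/72000
  746239/216000 322487/90000 339449/90000 838267/216000
  98699/32400 679579/216000 726427/216000 113537/32400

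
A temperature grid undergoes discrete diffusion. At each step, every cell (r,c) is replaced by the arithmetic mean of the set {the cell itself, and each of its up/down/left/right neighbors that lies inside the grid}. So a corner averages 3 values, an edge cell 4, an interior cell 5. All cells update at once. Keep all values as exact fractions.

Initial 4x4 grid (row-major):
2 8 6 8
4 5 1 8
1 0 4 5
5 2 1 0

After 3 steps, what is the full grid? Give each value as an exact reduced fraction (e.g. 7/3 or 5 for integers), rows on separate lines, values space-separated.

Answer: 4523/1080 4211/900 2381/450 12563/2160
12779/3600 11387/3000 27017/6000 35141/7200
9911/3600 17131/6000 3093/1000 2941/800
5209/2160 16417/7200 5963/2400 977/360

Derivation:
After step 1:
  14/3 21/4 23/4 22/3
  3 18/5 24/5 11/2
  5/2 12/5 11/5 17/4
  8/3 2 7/4 2
After step 2:
  155/36 289/60 347/60 223/36
  413/120 381/100 437/100 1313/240
  317/120 127/50 77/25 279/80
  43/18 529/240 159/80 8/3
After step 3:
  4523/1080 4211/900 2381/450 12563/2160
  12779/3600 11387/3000 27017/6000 35141/7200
  9911/3600 17131/6000 3093/1000 2941/800
  5209/2160 16417/7200 5963/2400 977/360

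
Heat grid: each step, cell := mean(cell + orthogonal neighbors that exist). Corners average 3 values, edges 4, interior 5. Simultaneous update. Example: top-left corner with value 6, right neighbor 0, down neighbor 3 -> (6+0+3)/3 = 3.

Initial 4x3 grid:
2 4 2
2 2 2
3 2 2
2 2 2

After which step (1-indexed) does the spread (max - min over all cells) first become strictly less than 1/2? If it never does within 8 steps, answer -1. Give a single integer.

Answer: 3

Derivation:
Step 1: max=8/3, min=2, spread=2/3
Step 2: max=307/120, min=2, spread=67/120
Step 3: max=334/135, min=371/180, spread=223/540
  -> spread < 1/2 first at step 3
Step 4: max=156481/64800, min=11353/5400, spread=4049/12960
Step 5: max=9298409/3888000, min=230129/108000, spread=202753/777600
Step 6: max=551413351/233280000, min=20968999/9720000, spread=385259/1866240
Step 7: max=32831759909/13996800000, min=1268985091/583200000, spread=95044709/559872000
Step 8: max=1956192336031/839808000000, min=8523315341/3888000000, spread=921249779/6718464000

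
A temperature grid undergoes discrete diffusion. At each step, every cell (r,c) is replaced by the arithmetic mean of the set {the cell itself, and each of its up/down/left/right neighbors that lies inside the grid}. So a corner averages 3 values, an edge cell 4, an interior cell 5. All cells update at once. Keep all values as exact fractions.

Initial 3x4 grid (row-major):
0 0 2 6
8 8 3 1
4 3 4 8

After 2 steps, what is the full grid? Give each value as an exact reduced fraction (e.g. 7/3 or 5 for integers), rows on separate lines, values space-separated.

Answer: 61/18 739/240 237/80 41/12
64/15 81/20 79/20 463/120
59/12 373/80 1031/240 40/9

Derivation:
After step 1:
  8/3 5/2 11/4 3
  5 22/5 18/5 9/2
  5 19/4 9/2 13/3
After step 2:
  61/18 739/240 237/80 41/12
  64/15 81/20 79/20 463/120
  59/12 373/80 1031/240 40/9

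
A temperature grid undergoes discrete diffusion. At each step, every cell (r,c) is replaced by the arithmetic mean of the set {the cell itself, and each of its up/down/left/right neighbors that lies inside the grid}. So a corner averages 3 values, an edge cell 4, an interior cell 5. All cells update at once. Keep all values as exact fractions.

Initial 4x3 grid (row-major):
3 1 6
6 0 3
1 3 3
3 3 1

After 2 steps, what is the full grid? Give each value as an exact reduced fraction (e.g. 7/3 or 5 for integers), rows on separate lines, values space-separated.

After step 1:
  10/3 5/2 10/3
  5/2 13/5 3
  13/4 2 5/2
  7/3 5/2 7/3
After step 2:
  25/9 353/120 53/18
  701/240 63/25 343/120
  121/48 257/100 59/24
  97/36 55/24 22/9

Answer: 25/9 353/120 53/18
701/240 63/25 343/120
121/48 257/100 59/24
97/36 55/24 22/9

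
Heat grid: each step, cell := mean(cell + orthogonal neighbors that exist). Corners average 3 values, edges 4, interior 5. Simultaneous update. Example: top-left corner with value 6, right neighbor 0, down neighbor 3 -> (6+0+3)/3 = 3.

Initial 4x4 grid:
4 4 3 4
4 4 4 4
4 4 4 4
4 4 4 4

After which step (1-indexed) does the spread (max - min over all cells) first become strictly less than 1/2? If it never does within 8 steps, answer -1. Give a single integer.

Step 1: max=4, min=11/3, spread=1/3
  -> spread < 1/2 first at step 1
Step 2: max=4, min=449/120, spread=31/120
Step 3: max=4, min=4109/1080, spread=211/1080
Step 4: max=4, min=415157/108000, spread=16843/108000
Step 5: max=35921/9000, min=3749357/972000, spread=130111/972000
Step 6: max=2152841/540000, min=112997633/29160000, spread=3255781/29160000
Step 7: max=2148893/540000, min=3398846309/874800000, spread=82360351/874800000
Step 8: max=386293559/97200000, min=102224683109/26244000000, spread=2074577821/26244000000

Answer: 1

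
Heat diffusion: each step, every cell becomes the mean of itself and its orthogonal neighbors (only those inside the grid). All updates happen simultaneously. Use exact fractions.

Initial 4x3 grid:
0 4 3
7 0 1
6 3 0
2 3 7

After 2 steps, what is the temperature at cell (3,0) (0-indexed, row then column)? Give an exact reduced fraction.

Answer: 143/36

Derivation:
Step 1: cell (3,0) = 11/3
Step 2: cell (3,0) = 143/36
Full grid after step 2:
  26/9 133/48 65/36
  173/48 57/25 113/48
  829/240 82/25 569/240
  143/36 263/80 59/18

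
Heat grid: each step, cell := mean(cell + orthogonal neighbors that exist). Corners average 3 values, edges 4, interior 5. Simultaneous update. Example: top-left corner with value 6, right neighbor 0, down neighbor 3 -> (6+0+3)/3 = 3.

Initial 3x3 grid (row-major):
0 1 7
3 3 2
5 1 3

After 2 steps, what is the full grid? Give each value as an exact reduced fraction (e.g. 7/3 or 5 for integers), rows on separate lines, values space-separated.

Answer: 41/18 113/48 59/18
109/48 57/20 133/48
35/12 5/2 35/12

Derivation:
After step 1:
  4/3 11/4 10/3
  11/4 2 15/4
  3 3 2
After step 2:
  41/18 113/48 59/18
  109/48 57/20 133/48
  35/12 5/2 35/12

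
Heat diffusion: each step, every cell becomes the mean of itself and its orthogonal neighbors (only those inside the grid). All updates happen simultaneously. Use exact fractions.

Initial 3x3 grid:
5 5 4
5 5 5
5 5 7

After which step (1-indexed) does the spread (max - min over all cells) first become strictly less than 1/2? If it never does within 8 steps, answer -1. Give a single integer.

Answer: 3

Derivation:
Step 1: max=17/3, min=14/3, spread=1
Step 2: max=197/36, min=233/48, spread=89/144
Step 3: max=2291/432, min=709/144, spread=41/108
  -> spread < 1/2 first at step 3
Step 4: max=135757/25920, min=4771/960, spread=347/1296
Step 5: max=8066099/1555200, min=2591333/518400, spread=2921/15552
Step 6: max=481357453/93312000, min=156350651/31104000, spread=24611/186624
Step 7: max=28761904691/5598720000, min=3138175799/622080000, spread=207329/2239488
Step 8: max=1721159739277/335923200000, min=566442267259/111974400000, spread=1746635/26873856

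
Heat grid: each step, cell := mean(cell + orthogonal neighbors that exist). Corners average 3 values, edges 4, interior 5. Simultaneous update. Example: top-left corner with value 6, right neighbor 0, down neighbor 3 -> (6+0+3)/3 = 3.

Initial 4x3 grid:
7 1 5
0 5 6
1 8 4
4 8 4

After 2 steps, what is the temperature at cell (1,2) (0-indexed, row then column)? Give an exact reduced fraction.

Answer: 37/8

Derivation:
Step 1: cell (1,2) = 5
Step 2: cell (1,2) = 37/8
Full grid after step 2:
  125/36 91/24 9/2
  79/24 439/100 37/8
  481/120 479/100 631/120
  163/36 313/60 101/18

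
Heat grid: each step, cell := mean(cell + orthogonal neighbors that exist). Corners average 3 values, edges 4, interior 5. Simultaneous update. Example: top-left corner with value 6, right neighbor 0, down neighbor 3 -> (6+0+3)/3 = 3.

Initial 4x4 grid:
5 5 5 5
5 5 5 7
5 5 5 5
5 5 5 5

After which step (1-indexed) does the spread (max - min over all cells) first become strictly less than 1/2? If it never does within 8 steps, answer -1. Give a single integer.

Answer: 3

Derivation:
Step 1: max=17/3, min=5, spread=2/3
Step 2: max=331/60, min=5, spread=31/60
Step 3: max=2911/540, min=5, spread=211/540
  -> spread < 1/2 first at step 3
Step 4: max=286843/54000, min=5, spread=16843/54000
Step 5: max=2568643/486000, min=22579/4500, spread=130111/486000
Step 6: max=76542367/14580000, min=1357159/270000, spread=3255781/14580000
Step 7: max=2287353691/437400000, min=1361107/270000, spread=82360351/437400000
Step 8: max=68361316891/13122000000, min=245506441/48600000, spread=2074577821/13122000000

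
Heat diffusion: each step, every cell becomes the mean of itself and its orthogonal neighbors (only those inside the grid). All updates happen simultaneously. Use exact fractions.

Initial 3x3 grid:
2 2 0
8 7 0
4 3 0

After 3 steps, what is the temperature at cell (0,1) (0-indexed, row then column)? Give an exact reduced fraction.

Answer: 8659/2880

Derivation:
Step 1: cell (0,1) = 11/4
Step 2: cell (0,1) = 137/48
Step 3: cell (0,1) = 8659/2880
Full grid after step 3:
  137/36 8659/2880 463/216
  3983/960 3863/1200 6559/2880
  601/144 1619/480 39/16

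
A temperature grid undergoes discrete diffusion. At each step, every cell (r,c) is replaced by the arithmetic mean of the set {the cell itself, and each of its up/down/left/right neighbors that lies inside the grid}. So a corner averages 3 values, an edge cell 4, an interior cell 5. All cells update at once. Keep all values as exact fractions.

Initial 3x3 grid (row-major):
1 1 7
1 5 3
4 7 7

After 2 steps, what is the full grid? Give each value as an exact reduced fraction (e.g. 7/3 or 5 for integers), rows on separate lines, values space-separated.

Answer: 29/12 347/120 38/9
223/80 209/50 547/120
25/6 1129/240 203/36

Derivation:
After step 1:
  1 7/2 11/3
  11/4 17/5 11/2
  4 23/4 17/3
After step 2:
  29/12 347/120 38/9
  223/80 209/50 547/120
  25/6 1129/240 203/36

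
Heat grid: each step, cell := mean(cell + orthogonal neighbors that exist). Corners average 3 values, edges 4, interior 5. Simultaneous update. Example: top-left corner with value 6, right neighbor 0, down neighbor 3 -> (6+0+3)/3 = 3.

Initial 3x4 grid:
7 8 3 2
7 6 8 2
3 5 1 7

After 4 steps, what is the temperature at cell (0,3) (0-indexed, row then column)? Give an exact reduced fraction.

Step 1: cell (0,3) = 7/3
Step 2: cell (0,3) = 37/9
Step 3: cell (0,3) = 109/27
Step 4: cell (0,3) = 578671/129600
Full grid after step 4:
  758971/129600 1218401/216000 1034321/216000 578671/129600
  4977389/864000 1890841/360000 1746041/360000 3657769/864000
  76469/14400 5161/1000 244799/54000 566821/129600

Answer: 578671/129600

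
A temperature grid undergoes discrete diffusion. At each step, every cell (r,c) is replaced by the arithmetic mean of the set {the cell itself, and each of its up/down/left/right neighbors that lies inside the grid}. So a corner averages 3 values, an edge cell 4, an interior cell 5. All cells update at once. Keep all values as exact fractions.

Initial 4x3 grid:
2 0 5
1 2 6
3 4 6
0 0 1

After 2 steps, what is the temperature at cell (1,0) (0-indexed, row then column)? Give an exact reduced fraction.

Answer: 19/10

Derivation:
Step 1: cell (1,0) = 2
Step 2: cell (1,0) = 19/10
Full grid after step 2:
  7/4 571/240 32/9
  19/10 73/25 229/60
  2 131/50 43/12
  17/12 91/48 47/18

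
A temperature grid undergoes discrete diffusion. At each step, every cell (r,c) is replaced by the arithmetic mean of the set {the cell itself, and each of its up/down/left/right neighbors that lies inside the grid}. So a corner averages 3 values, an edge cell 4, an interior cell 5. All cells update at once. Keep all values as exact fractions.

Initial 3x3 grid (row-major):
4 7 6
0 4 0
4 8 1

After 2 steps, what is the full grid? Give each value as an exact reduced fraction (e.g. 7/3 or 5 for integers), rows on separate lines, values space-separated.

After step 1:
  11/3 21/4 13/3
  3 19/5 11/4
  4 17/4 3
After step 2:
  143/36 341/80 37/9
  217/60 381/100 833/240
  15/4 301/80 10/3

Answer: 143/36 341/80 37/9
217/60 381/100 833/240
15/4 301/80 10/3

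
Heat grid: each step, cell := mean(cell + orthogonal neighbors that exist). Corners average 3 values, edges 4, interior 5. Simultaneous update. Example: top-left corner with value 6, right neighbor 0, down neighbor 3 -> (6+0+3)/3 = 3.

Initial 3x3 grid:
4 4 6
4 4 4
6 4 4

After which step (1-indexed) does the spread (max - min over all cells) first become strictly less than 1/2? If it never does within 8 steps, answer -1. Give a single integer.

Step 1: max=14/3, min=4, spread=2/3
Step 2: max=41/9, min=103/24, spread=19/72
  -> spread < 1/2 first at step 2
Step 3: max=6329/1440, min=155/36, spread=43/480
Step 4: max=28447/6480, min=375703/86400, spread=10771/259200
Step 5: max=22657241/5184000, min=564283/129600, spread=85921/5184000
Step 6: max=101892703/23328000, min=1356243127/311040000, spread=6978739/933120000
Step 7: max=81464400569/18662400000, min=8479255007/1944000000, spread=317762509/93312000000
Step 8: max=509073062929/116640000000, min=4885356105943/1119744000000, spread=8726490877/5598720000000

Answer: 2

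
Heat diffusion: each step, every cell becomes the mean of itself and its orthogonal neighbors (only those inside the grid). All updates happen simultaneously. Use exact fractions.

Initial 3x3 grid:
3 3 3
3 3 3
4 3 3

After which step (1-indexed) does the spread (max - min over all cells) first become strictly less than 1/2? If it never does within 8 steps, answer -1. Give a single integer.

Step 1: max=10/3, min=3, spread=1/3
  -> spread < 1/2 first at step 1
Step 2: max=59/18, min=3, spread=5/18
Step 3: max=689/216, min=3, spread=41/216
Step 4: max=41011/12960, min=1091/360, spread=347/2592
Step 5: max=2439737/777600, min=10957/3600, spread=2921/31104
Step 6: max=145796539/46656000, min=1321483/432000, spread=24611/373248
Step 7: max=8716802033/2799360000, min=29816741/9720000, spread=207329/4478976
Step 8: max=521914752451/167961600000, min=1594001599/518400000, spread=1746635/53747712

Answer: 1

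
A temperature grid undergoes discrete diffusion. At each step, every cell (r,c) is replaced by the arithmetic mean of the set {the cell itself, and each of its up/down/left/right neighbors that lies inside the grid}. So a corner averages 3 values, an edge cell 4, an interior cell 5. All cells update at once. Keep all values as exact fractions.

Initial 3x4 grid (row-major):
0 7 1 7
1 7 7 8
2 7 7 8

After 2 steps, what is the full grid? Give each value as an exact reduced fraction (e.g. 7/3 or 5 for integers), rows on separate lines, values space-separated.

Answer: 107/36 1063/240 247/48 55/9
143/40 119/25 641/100 53/8
139/36 83/15 20/3 269/36

Derivation:
After step 1:
  8/3 15/4 11/2 16/3
  5/2 29/5 6 15/2
  10/3 23/4 29/4 23/3
After step 2:
  107/36 1063/240 247/48 55/9
  143/40 119/25 641/100 53/8
  139/36 83/15 20/3 269/36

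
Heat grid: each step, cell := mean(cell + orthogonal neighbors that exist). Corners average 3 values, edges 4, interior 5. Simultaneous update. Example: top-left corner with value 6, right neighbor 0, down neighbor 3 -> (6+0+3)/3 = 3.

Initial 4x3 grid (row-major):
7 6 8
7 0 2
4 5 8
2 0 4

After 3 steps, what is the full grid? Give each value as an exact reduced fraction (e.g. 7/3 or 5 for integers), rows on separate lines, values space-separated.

Answer: 2261/432 8057/1600 1079/216
16487/3600 4617/1000 32699/7200
387/100 1901/500 9913/2400
2333/720 16601/4800 331/90

Derivation:
After step 1:
  20/3 21/4 16/3
  9/2 4 9/2
  9/2 17/5 19/4
  2 11/4 4
After step 2:
  197/36 85/16 181/36
  59/12 433/100 223/48
  18/5 97/25 333/80
  37/12 243/80 23/6
After step 3:
  2261/432 8057/1600 1079/216
  16487/3600 4617/1000 32699/7200
  387/100 1901/500 9913/2400
  2333/720 16601/4800 331/90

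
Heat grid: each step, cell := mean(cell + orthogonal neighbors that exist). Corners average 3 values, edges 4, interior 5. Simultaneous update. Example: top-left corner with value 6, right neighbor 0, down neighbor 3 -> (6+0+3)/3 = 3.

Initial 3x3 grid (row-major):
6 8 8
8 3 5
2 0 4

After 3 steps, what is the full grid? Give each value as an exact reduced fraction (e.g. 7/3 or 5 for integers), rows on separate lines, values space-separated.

Answer: 788/135 83341/14400 4171/720
69191/14400 29167/6000 953/200
533/135 53341/14400 937/240

Derivation:
After step 1:
  22/3 25/4 7
  19/4 24/5 5
  10/3 9/4 3
After step 2:
  55/9 1523/240 73/12
  1213/240 461/100 99/20
  31/9 803/240 41/12
After step 3:
  788/135 83341/14400 4171/720
  69191/14400 29167/6000 953/200
  533/135 53341/14400 937/240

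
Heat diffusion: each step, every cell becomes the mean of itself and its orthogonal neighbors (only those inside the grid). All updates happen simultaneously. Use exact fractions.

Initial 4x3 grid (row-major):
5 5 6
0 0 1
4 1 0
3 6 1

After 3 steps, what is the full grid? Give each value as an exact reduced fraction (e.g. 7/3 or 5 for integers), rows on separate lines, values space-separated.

Answer: 6209/2160 10753/3600 1009/360
18821/7200 13853/6000 2791/1200
17621/7200 6899/3000 1687/900
1553/540 34907/14400 4757/2160

Derivation:
After step 1:
  10/3 4 4
  9/4 7/5 7/4
  2 11/5 3/4
  13/3 11/4 7/3
After step 2:
  115/36 191/60 13/4
  539/240 58/25 79/40
  647/240 91/50 211/120
  109/36 697/240 35/18
After step 3:
  6209/2160 10753/3600 1009/360
  18821/7200 13853/6000 2791/1200
  17621/7200 6899/3000 1687/900
  1553/540 34907/14400 4757/2160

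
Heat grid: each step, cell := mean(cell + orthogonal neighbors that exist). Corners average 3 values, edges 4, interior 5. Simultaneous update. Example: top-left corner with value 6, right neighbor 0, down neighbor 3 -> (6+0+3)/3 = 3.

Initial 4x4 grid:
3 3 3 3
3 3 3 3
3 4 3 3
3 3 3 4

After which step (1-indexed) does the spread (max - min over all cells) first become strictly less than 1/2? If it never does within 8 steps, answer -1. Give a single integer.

Answer: 1

Derivation:
Step 1: max=10/3, min=3, spread=1/3
  -> spread < 1/2 first at step 1
Step 2: max=59/18, min=3, spread=5/18
Step 3: max=7007/2160, min=145/48, spread=241/1080
Step 4: max=208349/64800, min=36499/12000, spread=3517/20250
Step 5: max=6223079/1944000, min=220291/72000, spread=137611/972000
Step 6: max=37156573/11664000, min=442021/144000, spread=169109/1458000
Step 7: max=5556420827/1749600000, min=997709843/324000000, spread=421969187/4374000000
Step 8: max=166201168889/52488000000, min=30005627243/9720000000, spread=5213477221/65610000000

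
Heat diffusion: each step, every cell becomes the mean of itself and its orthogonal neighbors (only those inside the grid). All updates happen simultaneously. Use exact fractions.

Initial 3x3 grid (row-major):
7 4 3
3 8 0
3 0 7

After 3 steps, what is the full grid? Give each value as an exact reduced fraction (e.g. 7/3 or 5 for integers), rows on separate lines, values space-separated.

After step 1:
  14/3 11/2 7/3
  21/4 3 9/2
  2 9/2 7/3
After step 2:
  185/36 31/8 37/9
  179/48 91/20 73/24
  47/12 71/24 34/9
After step 3:
  1835/432 707/160 397/108
  12481/2880 4357/1200 5573/1440
  509/144 5473/1440 88/27

Answer: 1835/432 707/160 397/108
12481/2880 4357/1200 5573/1440
509/144 5473/1440 88/27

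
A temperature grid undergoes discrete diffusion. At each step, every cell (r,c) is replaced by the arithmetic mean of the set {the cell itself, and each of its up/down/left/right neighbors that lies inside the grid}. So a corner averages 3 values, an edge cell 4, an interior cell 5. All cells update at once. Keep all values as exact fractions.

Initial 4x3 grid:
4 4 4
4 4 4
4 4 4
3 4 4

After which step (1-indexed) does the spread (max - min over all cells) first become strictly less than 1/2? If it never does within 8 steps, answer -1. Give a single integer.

Step 1: max=4, min=11/3, spread=1/3
  -> spread < 1/2 first at step 1
Step 2: max=4, min=67/18, spread=5/18
Step 3: max=4, min=823/216, spread=41/216
Step 4: max=4, min=99463/25920, spread=4217/25920
Step 5: max=28721/7200, min=6011651/1555200, spread=38417/311040
Step 6: max=573403/144000, min=362047789/93312000, spread=1903471/18662400
Step 7: max=17164241/4320000, min=21793890911/5598720000, spread=18038617/223948800
Step 8: max=1542273241/388800000, min=1310424617149/335923200000, spread=883978523/13436928000

Answer: 1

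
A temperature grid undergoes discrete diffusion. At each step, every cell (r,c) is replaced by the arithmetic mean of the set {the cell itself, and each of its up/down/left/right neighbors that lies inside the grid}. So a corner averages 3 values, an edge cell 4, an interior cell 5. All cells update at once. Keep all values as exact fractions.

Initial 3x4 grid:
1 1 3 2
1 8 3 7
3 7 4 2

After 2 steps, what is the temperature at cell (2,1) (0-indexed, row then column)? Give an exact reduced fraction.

Answer: 103/24

Derivation:
Step 1: cell (2,1) = 11/2
Step 2: cell (2,1) = 103/24
Full grid after step 2:
  5/2 21/8 29/8 13/4
  143/48 21/5 15/4 101/24
  149/36 103/24 113/24 71/18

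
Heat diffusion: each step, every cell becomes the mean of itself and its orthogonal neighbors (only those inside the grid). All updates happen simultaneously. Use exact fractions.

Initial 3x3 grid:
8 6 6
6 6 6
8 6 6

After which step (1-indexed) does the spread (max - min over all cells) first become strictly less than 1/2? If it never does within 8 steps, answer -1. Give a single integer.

Answer: 3

Derivation:
Step 1: max=7, min=6, spread=1
Step 2: max=121/18, min=6, spread=13/18
Step 3: max=4757/720, min=443/72, spread=109/240
  -> spread < 1/2 first at step 3
Step 4: max=84389/12960, min=11161/1800, spread=20149/64800
Step 5: max=16781933/2592000, min=1623691/259200, spread=545023/2592000
Step 6: max=1000503751/155520000, min=20371237/3240000, spread=36295/248832
Step 7: max=59872370597/9331200000, min=4909735831/777600000, spread=305773/2985984
Step 8: max=3582546670159/559872000000, min=49198575497/7776000000, spread=2575951/35831808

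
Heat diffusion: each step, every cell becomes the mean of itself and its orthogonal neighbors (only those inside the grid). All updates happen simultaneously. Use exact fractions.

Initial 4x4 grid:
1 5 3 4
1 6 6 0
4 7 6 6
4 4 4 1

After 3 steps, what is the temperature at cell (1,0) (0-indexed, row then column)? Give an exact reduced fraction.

Step 1: cell (1,0) = 3
Step 2: cell (1,0) = 43/12
Step 3: cell (1,0) = 13483/3600
Full grid after step 3:
  1513/432 26801/7200 1145/288 3871/1080
  13483/3600 25727/6000 2471/600 5737/1440
  5077/1200 4463/1000 27409/6000 28189/7200
  171/40 2731/600 7651/1800 8803/2160

Answer: 13483/3600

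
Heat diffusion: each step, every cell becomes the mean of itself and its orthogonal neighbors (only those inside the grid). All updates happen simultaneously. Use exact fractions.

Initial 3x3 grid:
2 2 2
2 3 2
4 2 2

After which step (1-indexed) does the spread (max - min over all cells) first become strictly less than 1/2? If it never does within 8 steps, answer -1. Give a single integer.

Step 1: max=11/4, min=2, spread=3/4
Step 2: max=49/18, min=169/80, spread=439/720
Step 3: max=2711/1080, min=767/360, spread=41/108
  -> spread < 1/2 first at step 3
Step 4: max=161137/64800, min=47929/21600, spread=347/1296
Step 5: max=9419639/3888000, min=2896463/1296000, spread=2921/15552
Step 6: max=560555233/233280000, min=176597161/77760000, spread=24611/186624
Step 7: max=33290585351/13996800000, min=10664926367/4665600000, spread=207329/2239488
Step 8: max=1987454713297/839808000000, min=644290789849/279936000000, spread=1746635/26873856

Answer: 3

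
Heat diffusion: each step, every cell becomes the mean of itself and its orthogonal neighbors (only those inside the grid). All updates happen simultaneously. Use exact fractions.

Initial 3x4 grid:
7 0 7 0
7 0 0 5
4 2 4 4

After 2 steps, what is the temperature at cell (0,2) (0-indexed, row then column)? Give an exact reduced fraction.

Answer: 249/80

Derivation:
Step 1: cell (0,2) = 7/4
Step 2: cell (0,2) = 249/80
Full grid after step 2:
  38/9 703/240 249/80 8/3
  153/40 31/10 23/10 827/240
  34/9 167/60 47/15 109/36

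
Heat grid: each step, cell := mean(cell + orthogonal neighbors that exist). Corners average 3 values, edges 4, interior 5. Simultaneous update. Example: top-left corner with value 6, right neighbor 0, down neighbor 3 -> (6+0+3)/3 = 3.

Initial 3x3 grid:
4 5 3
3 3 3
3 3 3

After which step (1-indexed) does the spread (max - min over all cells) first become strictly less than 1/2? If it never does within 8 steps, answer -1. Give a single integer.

Answer: 3

Derivation:
Step 1: max=4, min=3, spread=1
Step 2: max=889/240, min=3, spread=169/240
Step 3: max=647/180, min=3739/1200, spread=1723/3600
  -> spread < 1/2 first at step 3
Step 4: max=12583/3600, min=17087/5400, spread=143/432
Step 5: max=2238103/648000, min=38657/12000, spread=1205/5184
Step 6: max=132727741/38880000, min=63191683/19440000, spread=10151/62208
Step 7: max=879058903/259200000, min=3822144751/1166400000, spread=85517/746496
Step 8: max=472148072069/139968000000, min=76815222949/23328000000, spread=720431/8957952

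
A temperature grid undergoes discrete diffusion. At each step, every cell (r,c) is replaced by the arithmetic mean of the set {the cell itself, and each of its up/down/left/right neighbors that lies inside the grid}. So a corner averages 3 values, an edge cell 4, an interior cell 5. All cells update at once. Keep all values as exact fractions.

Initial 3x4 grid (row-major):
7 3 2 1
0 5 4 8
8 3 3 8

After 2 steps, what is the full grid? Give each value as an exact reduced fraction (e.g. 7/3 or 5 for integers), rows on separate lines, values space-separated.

After step 1:
  10/3 17/4 5/2 11/3
  5 3 22/5 21/4
  11/3 19/4 9/2 19/3
After step 2:
  151/36 157/48 889/240 137/36
  15/4 107/25 393/100 393/80
  161/36 191/48 1199/240 193/36

Answer: 151/36 157/48 889/240 137/36
15/4 107/25 393/100 393/80
161/36 191/48 1199/240 193/36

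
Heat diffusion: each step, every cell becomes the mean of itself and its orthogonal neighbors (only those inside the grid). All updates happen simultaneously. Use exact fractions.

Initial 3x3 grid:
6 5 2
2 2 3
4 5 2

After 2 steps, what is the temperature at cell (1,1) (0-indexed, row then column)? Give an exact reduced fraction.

Answer: 323/100

Derivation:
Step 1: cell (1,1) = 17/5
Step 2: cell (1,1) = 323/100
Full grid after step 2:
  139/36 889/240 28/9
  149/40 323/100 739/240
  125/36 273/80 53/18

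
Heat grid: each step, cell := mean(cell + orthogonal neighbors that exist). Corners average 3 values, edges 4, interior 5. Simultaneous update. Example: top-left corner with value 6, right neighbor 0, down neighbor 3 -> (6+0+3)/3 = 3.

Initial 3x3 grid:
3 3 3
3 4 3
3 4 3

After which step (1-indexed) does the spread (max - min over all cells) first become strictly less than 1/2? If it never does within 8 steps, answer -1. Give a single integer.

Answer: 2

Derivation:
Step 1: max=7/2, min=3, spread=1/2
Step 2: max=407/120, min=253/80, spread=11/48
  -> spread < 1/2 first at step 2
Step 3: max=24199/7200, min=383/120, spread=1219/7200
Step 4: max=1436603/432000, min=308759/96000, spread=755/6912
Step 5: max=85865491/25920000, min=55920119/17280000, spread=6353/82944
Step 6: max=5130658127/1555200000, min=3364677293/1036800000, spread=53531/995328
Step 7: max=307176444319/93312000000, min=7497614173/2304000000, spread=450953/11943936
Step 8: max=18396509793443/5598720000000, min=12165406450837/3732480000000, spread=3799043/143327232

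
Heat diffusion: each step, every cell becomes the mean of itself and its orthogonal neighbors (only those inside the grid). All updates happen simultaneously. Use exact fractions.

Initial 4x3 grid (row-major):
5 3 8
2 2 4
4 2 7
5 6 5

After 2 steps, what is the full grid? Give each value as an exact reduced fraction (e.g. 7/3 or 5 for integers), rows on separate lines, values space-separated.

After step 1:
  10/3 9/2 5
  13/4 13/5 21/4
  13/4 21/5 9/2
  5 9/2 6
After step 2:
  133/36 463/120 59/12
  373/120 99/25 347/80
  157/40 381/100 399/80
  17/4 197/40 5

Answer: 133/36 463/120 59/12
373/120 99/25 347/80
157/40 381/100 399/80
17/4 197/40 5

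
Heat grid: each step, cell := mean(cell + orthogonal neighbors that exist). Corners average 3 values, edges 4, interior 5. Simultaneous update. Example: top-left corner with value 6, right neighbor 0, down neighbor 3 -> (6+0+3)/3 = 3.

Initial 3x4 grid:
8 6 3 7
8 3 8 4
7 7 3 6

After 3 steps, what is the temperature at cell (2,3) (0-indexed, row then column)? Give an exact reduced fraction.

Step 1: cell (2,3) = 13/3
Step 2: cell (2,3) = 199/36
Step 3: cell (2,3) = 10997/2160
Full grid after step 3:
  6967/1080 20563/3600 20303/3600 11137/2160
  44761/7200 18269/3000 10361/2000 26159/4800
  6967/1080 2561/450 1258/225 10997/2160

Answer: 10997/2160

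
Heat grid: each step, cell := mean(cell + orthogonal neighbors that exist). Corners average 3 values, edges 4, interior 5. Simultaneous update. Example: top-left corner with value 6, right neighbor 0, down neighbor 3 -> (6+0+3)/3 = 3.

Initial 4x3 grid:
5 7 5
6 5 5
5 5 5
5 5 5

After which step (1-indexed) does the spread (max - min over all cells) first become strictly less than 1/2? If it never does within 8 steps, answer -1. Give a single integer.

Answer: 4

Derivation:
Step 1: max=6, min=5, spread=1
Step 2: max=683/120, min=5, spread=83/120
Step 3: max=28/5, min=5, spread=3/5
Step 4: max=118507/21600, min=45553/9000, spread=45899/108000
  -> spread < 1/2 first at step 4
Step 5: max=7072483/1296000, min=60971/12000, spread=97523/259200
Step 6: max=140237239/25920000, min=86374/16875, spread=302671/1036800
Step 7: max=25128201503/4665600000, min=166523837/32400000, spread=45950759/186624000
Step 8: max=1500693693677/279936000000, min=3345397661/648000000, spread=443855233/2239488000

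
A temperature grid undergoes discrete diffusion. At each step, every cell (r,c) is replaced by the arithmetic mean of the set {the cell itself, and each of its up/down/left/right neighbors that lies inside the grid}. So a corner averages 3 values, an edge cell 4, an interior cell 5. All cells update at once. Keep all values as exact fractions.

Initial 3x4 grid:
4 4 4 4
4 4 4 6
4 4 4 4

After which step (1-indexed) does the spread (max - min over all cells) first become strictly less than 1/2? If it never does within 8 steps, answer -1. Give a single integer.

Step 1: max=14/3, min=4, spread=2/3
Step 2: max=547/120, min=4, spread=67/120
Step 3: max=4757/1080, min=4, spread=437/1080
  -> spread < 1/2 first at step 3
Step 4: max=1885531/432000, min=2009/500, spread=29951/86400
Step 5: max=16767821/3888000, min=13658/3375, spread=206761/777600
Step 6: max=6676995571/1555200000, min=10965671/2700000, spread=14430763/62208000
Step 7: max=398355741689/93312000000, min=881652727/216000000, spread=139854109/746496000
Step 8: max=23817351890251/5598720000000, min=79611228977/19440000000, spread=7114543559/44789760000

Answer: 3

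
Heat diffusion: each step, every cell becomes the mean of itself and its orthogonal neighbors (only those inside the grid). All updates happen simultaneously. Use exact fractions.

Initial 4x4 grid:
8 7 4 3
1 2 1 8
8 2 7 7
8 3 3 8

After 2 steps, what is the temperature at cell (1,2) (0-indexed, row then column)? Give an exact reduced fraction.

Answer: 39/10

Derivation:
Step 1: cell (1,2) = 22/5
Step 2: cell (1,2) = 39/10
Full grid after step 2:
  46/9 127/30 23/5 9/2
  523/120 107/25 39/10 433/80
  607/120 79/20 511/100 89/16
  181/36 1199/240 77/16 25/4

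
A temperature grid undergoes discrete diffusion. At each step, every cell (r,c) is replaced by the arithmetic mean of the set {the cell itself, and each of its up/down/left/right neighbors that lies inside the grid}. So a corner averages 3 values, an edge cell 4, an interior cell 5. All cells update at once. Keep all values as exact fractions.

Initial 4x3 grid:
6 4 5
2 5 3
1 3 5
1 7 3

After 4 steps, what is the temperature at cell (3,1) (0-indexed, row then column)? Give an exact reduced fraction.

Answer: 58277/16000

Derivation:
Step 1: cell (3,1) = 7/2
Step 2: cell (3,1) = 157/40
Step 3: cell (3,1) = 2789/800
Step 4: cell (3,1) = 58277/16000
Full grid after step 4:
  84037/21600 142937/36000 15077/3600
  256039/72000 234007/60000 7949/2000
  82333/24000 17861/5000 3967/1000
  3929/1200 58277/16000 9133/2400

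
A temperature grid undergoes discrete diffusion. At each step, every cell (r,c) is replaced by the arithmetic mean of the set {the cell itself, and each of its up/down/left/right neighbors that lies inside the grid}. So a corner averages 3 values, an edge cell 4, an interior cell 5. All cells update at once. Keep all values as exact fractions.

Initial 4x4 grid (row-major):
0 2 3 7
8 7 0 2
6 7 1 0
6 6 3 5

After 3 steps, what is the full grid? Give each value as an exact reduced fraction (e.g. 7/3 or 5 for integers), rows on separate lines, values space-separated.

After step 1:
  10/3 3 3 4
  21/4 24/5 13/5 9/4
  27/4 27/5 11/5 2
  6 11/2 15/4 8/3
After step 2:
  139/36 53/15 63/20 37/12
  151/30 421/100 297/100 217/80
  117/20 493/100 319/100 547/240
  73/12 413/80 847/240 101/36
After step 3:
  2237/540 13279/3600 3821/1200 2147/720
  17059/3600 6203/1500 6493/2000 2209/800
  6569/1200 9337/2000 10139/3000 19777/7200
  4103/720 3941/800 26437/7200 3101/1080

Answer: 2237/540 13279/3600 3821/1200 2147/720
17059/3600 6203/1500 6493/2000 2209/800
6569/1200 9337/2000 10139/3000 19777/7200
4103/720 3941/800 26437/7200 3101/1080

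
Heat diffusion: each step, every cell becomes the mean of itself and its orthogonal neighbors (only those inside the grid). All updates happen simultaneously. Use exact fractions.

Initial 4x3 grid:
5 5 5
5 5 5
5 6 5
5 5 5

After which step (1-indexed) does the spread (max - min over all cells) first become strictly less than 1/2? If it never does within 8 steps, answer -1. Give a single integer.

Answer: 1

Derivation:
Step 1: max=21/4, min=5, spread=1/4
  -> spread < 1/2 first at step 1
Step 2: max=523/100, min=5, spread=23/100
Step 3: max=24811/4800, min=2013/400, spread=131/960
Step 4: max=222551/43200, min=36391/7200, spread=841/8640
Step 5: max=88942051/17280000, min=7293373/1440000, spread=56863/691200
Step 6: max=799134341/155520000, min=65789543/12960000, spread=386393/6220800
Step 7: max=319433723131/62208000000, min=26340358813/5184000000, spread=26795339/497664000
Step 8: max=19146215714129/3732480000000, min=1582286149667/311040000000, spread=254051069/5971968000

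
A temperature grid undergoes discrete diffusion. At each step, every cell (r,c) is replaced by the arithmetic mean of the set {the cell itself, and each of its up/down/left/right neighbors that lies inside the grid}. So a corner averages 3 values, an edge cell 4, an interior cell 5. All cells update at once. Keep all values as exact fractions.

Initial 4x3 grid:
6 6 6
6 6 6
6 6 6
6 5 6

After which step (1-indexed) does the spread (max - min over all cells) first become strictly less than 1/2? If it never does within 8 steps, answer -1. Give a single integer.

Answer: 1

Derivation:
Step 1: max=6, min=17/3, spread=1/3
  -> spread < 1/2 first at step 1
Step 2: max=6, min=1373/240, spread=67/240
Step 3: max=6, min=12523/2160, spread=437/2160
Step 4: max=5991/1000, min=5026469/864000, spread=29951/172800
Step 5: max=20171/3375, min=45440179/7776000, spread=206761/1555200
Step 6: max=32234329/5400000, min=18206204429/3110400000, spread=14430763/124416000
Step 7: max=2574347273/432000000, min=1094636258311/186624000000, spread=139854109/1492992000
Step 8: max=231428771023/38880000000, min=65762168109749/11197440000000, spread=7114543559/89579520000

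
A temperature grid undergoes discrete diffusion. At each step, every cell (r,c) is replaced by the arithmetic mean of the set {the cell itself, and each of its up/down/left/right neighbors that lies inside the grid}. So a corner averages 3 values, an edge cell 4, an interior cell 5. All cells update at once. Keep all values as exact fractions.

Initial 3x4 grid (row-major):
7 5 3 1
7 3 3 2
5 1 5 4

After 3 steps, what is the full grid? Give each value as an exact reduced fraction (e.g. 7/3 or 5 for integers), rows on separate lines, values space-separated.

Answer: 668/135 3083/720 397/120 511/180
6833/1440 4889/1200 4001/1200 4187/1440
9473/2160 5641/1440 4829/1440 6757/2160

Derivation:
After step 1:
  19/3 9/2 3 2
  11/2 19/5 16/5 5/2
  13/3 7/2 13/4 11/3
After step 2:
  49/9 529/120 127/40 5/2
  599/120 41/10 63/20 341/120
  40/9 893/240 817/240 113/36
After step 3:
  668/135 3083/720 397/120 511/180
  6833/1440 4889/1200 4001/1200 4187/1440
  9473/2160 5641/1440 4829/1440 6757/2160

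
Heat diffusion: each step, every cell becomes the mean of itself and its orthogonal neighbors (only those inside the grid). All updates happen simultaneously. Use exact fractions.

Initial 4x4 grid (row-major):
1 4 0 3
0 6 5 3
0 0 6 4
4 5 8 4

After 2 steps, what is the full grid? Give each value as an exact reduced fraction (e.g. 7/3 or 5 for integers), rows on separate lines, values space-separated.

Answer: 37/18 125/48 47/16 35/12
89/48 149/50 367/100 7/2
183/80 13/4 22/5 269/60
11/4 41/10 299/60 46/9

Derivation:
After step 1:
  5/3 11/4 3 2
  7/4 3 4 15/4
  1 17/5 23/5 17/4
  3 17/4 23/4 16/3
After step 2:
  37/18 125/48 47/16 35/12
  89/48 149/50 367/100 7/2
  183/80 13/4 22/5 269/60
  11/4 41/10 299/60 46/9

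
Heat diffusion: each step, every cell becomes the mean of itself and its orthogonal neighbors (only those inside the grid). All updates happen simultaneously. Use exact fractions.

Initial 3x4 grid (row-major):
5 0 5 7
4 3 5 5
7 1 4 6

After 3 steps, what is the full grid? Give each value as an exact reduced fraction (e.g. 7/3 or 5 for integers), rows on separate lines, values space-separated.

After step 1:
  3 13/4 17/4 17/3
  19/4 13/5 22/5 23/4
  4 15/4 4 5
After step 2:
  11/3 131/40 527/120 47/9
  287/80 15/4 21/5 1249/240
  25/6 287/80 343/80 59/12
After step 3:
  2527/720 181/48 769/180 10669/2160
  3641/960 92/25 131/30 14071/2880
  1361/360 379/96 2039/480 1729/360

Answer: 2527/720 181/48 769/180 10669/2160
3641/960 92/25 131/30 14071/2880
1361/360 379/96 2039/480 1729/360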